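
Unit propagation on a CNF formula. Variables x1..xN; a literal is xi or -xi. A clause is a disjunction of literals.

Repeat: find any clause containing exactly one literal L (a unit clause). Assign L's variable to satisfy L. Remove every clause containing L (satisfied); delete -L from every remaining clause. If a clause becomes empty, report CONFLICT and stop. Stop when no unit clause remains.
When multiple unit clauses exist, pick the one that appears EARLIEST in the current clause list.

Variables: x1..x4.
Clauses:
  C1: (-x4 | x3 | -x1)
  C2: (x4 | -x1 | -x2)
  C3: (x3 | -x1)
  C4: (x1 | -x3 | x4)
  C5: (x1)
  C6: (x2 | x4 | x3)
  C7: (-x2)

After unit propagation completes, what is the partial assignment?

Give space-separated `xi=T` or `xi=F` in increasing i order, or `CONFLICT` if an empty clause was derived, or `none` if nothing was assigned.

unit clause [1] forces x1=T; simplify:
  drop -1 from [-4, 3, -1] -> [-4, 3]
  drop -1 from [4, -1, -2] -> [4, -2]
  drop -1 from [3, -1] -> [3]
  satisfied 2 clause(s); 5 remain; assigned so far: [1]
unit clause [3] forces x3=T; simplify:
  satisfied 3 clause(s); 2 remain; assigned so far: [1, 3]
unit clause [-2] forces x2=F; simplify:
  satisfied 2 clause(s); 0 remain; assigned so far: [1, 2, 3]

Answer: x1=T x2=F x3=T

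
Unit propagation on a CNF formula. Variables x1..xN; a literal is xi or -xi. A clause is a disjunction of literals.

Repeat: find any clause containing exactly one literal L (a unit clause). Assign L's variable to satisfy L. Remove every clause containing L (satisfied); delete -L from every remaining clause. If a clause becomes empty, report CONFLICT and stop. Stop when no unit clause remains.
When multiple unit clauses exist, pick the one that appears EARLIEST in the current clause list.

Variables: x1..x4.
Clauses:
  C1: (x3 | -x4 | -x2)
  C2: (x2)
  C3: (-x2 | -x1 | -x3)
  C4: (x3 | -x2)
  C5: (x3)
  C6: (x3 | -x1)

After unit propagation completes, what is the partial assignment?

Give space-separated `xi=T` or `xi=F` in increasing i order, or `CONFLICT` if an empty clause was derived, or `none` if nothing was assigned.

unit clause [2] forces x2=T; simplify:
  drop -2 from [3, -4, -2] -> [3, -4]
  drop -2 from [-2, -1, -3] -> [-1, -3]
  drop -2 from [3, -2] -> [3]
  satisfied 1 clause(s); 5 remain; assigned so far: [2]
unit clause [3] forces x3=T; simplify:
  drop -3 from [-1, -3] -> [-1]
  satisfied 4 clause(s); 1 remain; assigned so far: [2, 3]
unit clause [-1] forces x1=F; simplify:
  satisfied 1 clause(s); 0 remain; assigned so far: [1, 2, 3]

Answer: x1=F x2=T x3=T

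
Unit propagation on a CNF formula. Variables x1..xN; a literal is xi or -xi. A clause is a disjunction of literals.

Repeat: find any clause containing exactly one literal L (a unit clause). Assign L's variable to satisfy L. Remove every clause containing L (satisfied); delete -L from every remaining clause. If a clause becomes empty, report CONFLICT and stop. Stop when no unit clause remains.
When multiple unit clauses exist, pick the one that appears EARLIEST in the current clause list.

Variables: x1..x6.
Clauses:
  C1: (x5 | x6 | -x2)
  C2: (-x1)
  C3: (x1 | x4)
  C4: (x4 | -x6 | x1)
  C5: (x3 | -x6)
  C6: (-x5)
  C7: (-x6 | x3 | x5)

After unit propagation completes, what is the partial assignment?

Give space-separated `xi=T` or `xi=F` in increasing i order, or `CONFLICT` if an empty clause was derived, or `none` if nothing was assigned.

unit clause [-1] forces x1=F; simplify:
  drop 1 from [1, 4] -> [4]
  drop 1 from [4, -6, 1] -> [4, -6]
  satisfied 1 clause(s); 6 remain; assigned so far: [1]
unit clause [4] forces x4=T; simplify:
  satisfied 2 clause(s); 4 remain; assigned so far: [1, 4]
unit clause [-5] forces x5=F; simplify:
  drop 5 from [5, 6, -2] -> [6, -2]
  drop 5 from [-6, 3, 5] -> [-6, 3]
  satisfied 1 clause(s); 3 remain; assigned so far: [1, 4, 5]

Answer: x1=F x4=T x5=F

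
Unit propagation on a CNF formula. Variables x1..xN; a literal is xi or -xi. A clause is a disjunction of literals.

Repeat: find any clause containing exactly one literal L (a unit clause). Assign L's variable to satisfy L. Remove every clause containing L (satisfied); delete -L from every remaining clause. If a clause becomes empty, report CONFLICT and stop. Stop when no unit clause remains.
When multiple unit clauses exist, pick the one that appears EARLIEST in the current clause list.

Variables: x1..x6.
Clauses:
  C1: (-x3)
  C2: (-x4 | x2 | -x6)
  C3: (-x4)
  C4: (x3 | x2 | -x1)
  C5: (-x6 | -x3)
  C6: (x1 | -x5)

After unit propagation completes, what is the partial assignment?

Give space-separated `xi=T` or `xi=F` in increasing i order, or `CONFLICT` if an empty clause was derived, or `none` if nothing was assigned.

Answer: x3=F x4=F

Derivation:
unit clause [-3] forces x3=F; simplify:
  drop 3 from [3, 2, -1] -> [2, -1]
  satisfied 2 clause(s); 4 remain; assigned so far: [3]
unit clause [-4] forces x4=F; simplify:
  satisfied 2 clause(s); 2 remain; assigned so far: [3, 4]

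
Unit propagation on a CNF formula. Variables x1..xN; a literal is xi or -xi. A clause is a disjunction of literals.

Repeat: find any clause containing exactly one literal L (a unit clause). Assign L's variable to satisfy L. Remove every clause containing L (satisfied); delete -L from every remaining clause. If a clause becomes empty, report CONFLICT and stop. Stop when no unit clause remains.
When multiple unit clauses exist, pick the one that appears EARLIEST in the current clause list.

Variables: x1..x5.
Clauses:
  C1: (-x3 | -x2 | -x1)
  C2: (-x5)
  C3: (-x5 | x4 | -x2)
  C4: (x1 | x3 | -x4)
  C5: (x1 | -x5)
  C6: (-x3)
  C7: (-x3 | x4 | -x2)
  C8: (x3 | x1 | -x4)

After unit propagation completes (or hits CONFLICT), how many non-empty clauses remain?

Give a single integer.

Answer: 2

Derivation:
unit clause [-5] forces x5=F; simplify:
  satisfied 3 clause(s); 5 remain; assigned so far: [5]
unit clause [-3] forces x3=F; simplify:
  drop 3 from [1, 3, -4] -> [1, -4]
  drop 3 from [3, 1, -4] -> [1, -4]
  satisfied 3 clause(s); 2 remain; assigned so far: [3, 5]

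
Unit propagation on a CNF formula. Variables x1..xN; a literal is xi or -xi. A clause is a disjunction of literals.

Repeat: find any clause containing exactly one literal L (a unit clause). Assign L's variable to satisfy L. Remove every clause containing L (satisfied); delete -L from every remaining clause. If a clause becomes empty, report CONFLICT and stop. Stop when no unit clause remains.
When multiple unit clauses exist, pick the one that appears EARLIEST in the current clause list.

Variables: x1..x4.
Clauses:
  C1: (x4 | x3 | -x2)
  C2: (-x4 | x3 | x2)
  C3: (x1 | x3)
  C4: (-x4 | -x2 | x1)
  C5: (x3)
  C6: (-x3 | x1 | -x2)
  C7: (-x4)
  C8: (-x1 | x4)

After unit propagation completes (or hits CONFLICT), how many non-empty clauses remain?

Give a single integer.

unit clause [3] forces x3=T; simplify:
  drop -3 from [-3, 1, -2] -> [1, -2]
  satisfied 4 clause(s); 4 remain; assigned so far: [3]
unit clause [-4] forces x4=F; simplify:
  drop 4 from [-1, 4] -> [-1]
  satisfied 2 clause(s); 2 remain; assigned so far: [3, 4]
unit clause [-1] forces x1=F; simplify:
  drop 1 from [1, -2] -> [-2]
  satisfied 1 clause(s); 1 remain; assigned so far: [1, 3, 4]
unit clause [-2] forces x2=F; simplify:
  satisfied 1 clause(s); 0 remain; assigned so far: [1, 2, 3, 4]

Answer: 0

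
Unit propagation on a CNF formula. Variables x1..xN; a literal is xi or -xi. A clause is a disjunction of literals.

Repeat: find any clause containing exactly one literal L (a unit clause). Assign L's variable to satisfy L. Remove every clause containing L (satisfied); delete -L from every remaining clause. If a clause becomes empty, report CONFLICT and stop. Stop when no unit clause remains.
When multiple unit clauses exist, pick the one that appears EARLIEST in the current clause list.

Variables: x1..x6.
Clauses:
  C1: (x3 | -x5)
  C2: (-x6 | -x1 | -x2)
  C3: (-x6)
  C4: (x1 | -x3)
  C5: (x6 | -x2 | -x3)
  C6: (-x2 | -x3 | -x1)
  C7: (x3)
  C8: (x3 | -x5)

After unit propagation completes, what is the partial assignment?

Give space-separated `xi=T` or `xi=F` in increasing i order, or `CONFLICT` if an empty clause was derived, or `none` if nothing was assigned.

unit clause [-6] forces x6=F; simplify:
  drop 6 from [6, -2, -3] -> [-2, -3]
  satisfied 2 clause(s); 6 remain; assigned so far: [6]
unit clause [3] forces x3=T; simplify:
  drop -3 from [1, -3] -> [1]
  drop -3 from [-2, -3] -> [-2]
  drop -3 from [-2, -3, -1] -> [-2, -1]
  satisfied 3 clause(s); 3 remain; assigned so far: [3, 6]
unit clause [1] forces x1=T; simplify:
  drop -1 from [-2, -1] -> [-2]
  satisfied 1 clause(s); 2 remain; assigned so far: [1, 3, 6]
unit clause [-2] forces x2=F; simplify:
  satisfied 2 clause(s); 0 remain; assigned so far: [1, 2, 3, 6]

Answer: x1=T x2=F x3=T x6=F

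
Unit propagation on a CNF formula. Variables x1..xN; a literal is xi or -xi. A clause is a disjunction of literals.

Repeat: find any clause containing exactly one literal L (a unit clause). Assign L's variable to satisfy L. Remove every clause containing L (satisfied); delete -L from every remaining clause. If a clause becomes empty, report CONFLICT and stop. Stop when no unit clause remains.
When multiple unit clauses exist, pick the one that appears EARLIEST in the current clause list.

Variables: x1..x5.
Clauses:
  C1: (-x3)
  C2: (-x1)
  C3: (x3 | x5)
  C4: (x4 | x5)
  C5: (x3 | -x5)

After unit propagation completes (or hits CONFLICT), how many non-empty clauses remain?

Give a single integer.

unit clause [-3] forces x3=F; simplify:
  drop 3 from [3, 5] -> [5]
  drop 3 from [3, -5] -> [-5]
  satisfied 1 clause(s); 4 remain; assigned so far: [3]
unit clause [-1] forces x1=F; simplify:
  satisfied 1 clause(s); 3 remain; assigned so far: [1, 3]
unit clause [5] forces x5=T; simplify:
  drop -5 from [-5] -> [] (empty!)
  satisfied 2 clause(s); 1 remain; assigned so far: [1, 3, 5]
CONFLICT (empty clause)

Answer: 0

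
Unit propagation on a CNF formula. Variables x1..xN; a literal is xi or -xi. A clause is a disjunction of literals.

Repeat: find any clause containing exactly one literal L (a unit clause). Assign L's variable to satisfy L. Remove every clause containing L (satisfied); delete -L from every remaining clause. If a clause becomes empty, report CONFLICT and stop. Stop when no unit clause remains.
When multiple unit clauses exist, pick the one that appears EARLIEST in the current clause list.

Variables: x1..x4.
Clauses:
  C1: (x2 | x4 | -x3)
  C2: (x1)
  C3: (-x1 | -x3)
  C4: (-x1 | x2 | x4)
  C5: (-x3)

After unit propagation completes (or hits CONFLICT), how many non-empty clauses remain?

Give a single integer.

unit clause [1] forces x1=T; simplify:
  drop -1 from [-1, -3] -> [-3]
  drop -1 from [-1, 2, 4] -> [2, 4]
  satisfied 1 clause(s); 4 remain; assigned so far: [1]
unit clause [-3] forces x3=F; simplify:
  satisfied 3 clause(s); 1 remain; assigned so far: [1, 3]

Answer: 1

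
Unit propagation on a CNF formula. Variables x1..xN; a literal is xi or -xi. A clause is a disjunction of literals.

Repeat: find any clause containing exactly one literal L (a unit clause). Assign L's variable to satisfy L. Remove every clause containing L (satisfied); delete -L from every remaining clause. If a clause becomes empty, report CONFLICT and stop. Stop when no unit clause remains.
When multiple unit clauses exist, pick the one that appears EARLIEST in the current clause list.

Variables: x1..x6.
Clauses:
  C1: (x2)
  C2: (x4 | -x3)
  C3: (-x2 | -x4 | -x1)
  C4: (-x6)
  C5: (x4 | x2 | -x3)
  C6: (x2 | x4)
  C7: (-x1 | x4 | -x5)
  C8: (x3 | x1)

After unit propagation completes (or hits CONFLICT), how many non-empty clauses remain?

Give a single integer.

Answer: 4

Derivation:
unit clause [2] forces x2=T; simplify:
  drop -2 from [-2, -4, -1] -> [-4, -1]
  satisfied 3 clause(s); 5 remain; assigned so far: [2]
unit clause [-6] forces x6=F; simplify:
  satisfied 1 clause(s); 4 remain; assigned so far: [2, 6]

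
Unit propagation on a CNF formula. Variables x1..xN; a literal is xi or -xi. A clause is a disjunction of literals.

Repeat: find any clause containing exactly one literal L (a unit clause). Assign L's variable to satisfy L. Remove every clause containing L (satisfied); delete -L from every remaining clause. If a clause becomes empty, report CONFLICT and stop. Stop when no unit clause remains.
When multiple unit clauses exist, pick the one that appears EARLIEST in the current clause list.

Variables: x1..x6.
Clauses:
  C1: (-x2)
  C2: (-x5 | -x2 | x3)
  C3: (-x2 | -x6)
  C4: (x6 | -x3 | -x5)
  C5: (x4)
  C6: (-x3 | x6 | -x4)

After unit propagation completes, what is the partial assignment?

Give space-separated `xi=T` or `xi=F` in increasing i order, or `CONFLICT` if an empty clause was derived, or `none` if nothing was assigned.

unit clause [-2] forces x2=F; simplify:
  satisfied 3 clause(s); 3 remain; assigned so far: [2]
unit clause [4] forces x4=T; simplify:
  drop -4 from [-3, 6, -4] -> [-3, 6]
  satisfied 1 clause(s); 2 remain; assigned so far: [2, 4]

Answer: x2=F x4=T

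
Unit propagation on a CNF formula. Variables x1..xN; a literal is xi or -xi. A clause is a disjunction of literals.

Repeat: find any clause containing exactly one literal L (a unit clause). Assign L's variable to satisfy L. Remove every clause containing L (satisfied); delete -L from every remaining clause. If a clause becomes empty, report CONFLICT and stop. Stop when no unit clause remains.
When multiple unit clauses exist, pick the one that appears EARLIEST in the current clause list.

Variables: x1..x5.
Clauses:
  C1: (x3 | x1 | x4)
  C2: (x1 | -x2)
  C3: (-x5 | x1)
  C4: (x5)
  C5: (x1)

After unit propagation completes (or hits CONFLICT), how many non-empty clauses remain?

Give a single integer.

Answer: 0

Derivation:
unit clause [5] forces x5=T; simplify:
  drop -5 from [-5, 1] -> [1]
  satisfied 1 clause(s); 4 remain; assigned so far: [5]
unit clause [1] forces x1=T; simplify:
  satisfied 4 clause(s); 0 remain; assigned so far: [1, 5]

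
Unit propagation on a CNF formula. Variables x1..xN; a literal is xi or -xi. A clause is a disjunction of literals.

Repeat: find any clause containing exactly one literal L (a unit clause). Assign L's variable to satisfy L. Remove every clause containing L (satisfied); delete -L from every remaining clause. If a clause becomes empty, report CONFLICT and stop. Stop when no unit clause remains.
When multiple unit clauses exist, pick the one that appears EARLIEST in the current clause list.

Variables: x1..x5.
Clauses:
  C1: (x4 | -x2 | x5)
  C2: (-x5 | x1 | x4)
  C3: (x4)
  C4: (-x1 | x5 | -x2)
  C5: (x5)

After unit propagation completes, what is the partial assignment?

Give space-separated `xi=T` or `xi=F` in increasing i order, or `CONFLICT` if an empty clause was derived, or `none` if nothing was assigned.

Answer: x4=T x5=T

Derivation:
unit clause [4] forces x4=T; simplify:
  satisfied 3 clause(s); 2 remain; assigned so far: [4]
unit clause [5] forces x5=T; simplify:
  satisfied 2 clause(s); 0 remain; assigned so far: [4, 5]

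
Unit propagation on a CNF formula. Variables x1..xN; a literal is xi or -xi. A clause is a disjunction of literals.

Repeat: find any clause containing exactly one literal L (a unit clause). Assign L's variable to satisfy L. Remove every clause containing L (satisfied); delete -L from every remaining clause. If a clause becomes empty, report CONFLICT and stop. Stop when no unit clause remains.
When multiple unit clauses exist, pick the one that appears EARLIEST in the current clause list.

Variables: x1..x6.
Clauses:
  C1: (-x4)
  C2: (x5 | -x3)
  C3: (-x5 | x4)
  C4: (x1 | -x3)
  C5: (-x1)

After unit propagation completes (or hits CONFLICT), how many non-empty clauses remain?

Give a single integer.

Answer: 0

Derivation:
unit clause [-4] forces x4=F; simplify:
  drop 4 from [-5, 4] -> [-5]
  satisfied 1 clause(s); 4 remain; assigned so far: [4]
unit clause [-5] forces x5=F; simplify:
  drop 5 from [5, -3] -> [-3]
  satisfied 1 clause(s); 3 remain; assigned so far: [4, 5]
unit clause [-3] forces x3=F; simplify:
  satisfied 2 clause(s); 1 remain; assigned so far: [3, 4, 5]
unit clause [-1] forces x1=F; simplify:
  satisfied 1 clause(s); 0 remain; assigned so far: [1, 3, 4, 5]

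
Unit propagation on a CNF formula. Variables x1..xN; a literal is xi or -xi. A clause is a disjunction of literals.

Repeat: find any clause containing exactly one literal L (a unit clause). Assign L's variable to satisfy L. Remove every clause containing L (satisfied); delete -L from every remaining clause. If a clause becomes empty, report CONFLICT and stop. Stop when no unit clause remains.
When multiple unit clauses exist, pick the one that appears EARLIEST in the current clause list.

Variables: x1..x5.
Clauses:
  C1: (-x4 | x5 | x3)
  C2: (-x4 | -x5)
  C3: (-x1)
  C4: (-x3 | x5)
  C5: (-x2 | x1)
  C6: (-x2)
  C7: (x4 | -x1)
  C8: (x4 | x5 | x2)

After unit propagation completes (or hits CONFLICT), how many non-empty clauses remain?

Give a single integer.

unit clause [-1] forces x1=F; simplify:
  drop 1 from [-2, 1] -> [-2]
  satisfied 2 clause(s); 6 remain; assigned so far: [1]
unit clause [-2] forces x2=F; simplify:
  drop 2 from [4, 5, 2] -> [4, 5]
  satisfied 2 clause(s); 4 remain; assigned so far: [1, 2]

Answer: 4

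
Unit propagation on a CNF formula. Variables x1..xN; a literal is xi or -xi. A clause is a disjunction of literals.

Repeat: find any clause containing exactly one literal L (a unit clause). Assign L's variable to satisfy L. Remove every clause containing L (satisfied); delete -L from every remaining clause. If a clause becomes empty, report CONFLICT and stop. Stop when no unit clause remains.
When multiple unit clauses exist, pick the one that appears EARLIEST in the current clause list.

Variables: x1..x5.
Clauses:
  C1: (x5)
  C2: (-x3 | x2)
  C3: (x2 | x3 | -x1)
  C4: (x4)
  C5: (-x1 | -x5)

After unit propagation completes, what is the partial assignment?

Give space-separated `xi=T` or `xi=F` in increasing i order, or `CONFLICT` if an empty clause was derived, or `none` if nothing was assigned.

unit clause [5] forces x5=T; simplify:
  drop -5 from [-1, -5] -> [-1]
  satisfied 1 clause(s); 4 remain; assigned so far: [5]
unit clause [4] forces x4=T; simplify:
  satisfied 1 clause(s); 3 remain; assigned so far: [4, 5]
unit clause [-1] forces x1=F; simplify:
  satisfied 2 clause(s); 1 remain; assigned so far: [1, 4, 5]

Answer: x1=F x4=T x5=T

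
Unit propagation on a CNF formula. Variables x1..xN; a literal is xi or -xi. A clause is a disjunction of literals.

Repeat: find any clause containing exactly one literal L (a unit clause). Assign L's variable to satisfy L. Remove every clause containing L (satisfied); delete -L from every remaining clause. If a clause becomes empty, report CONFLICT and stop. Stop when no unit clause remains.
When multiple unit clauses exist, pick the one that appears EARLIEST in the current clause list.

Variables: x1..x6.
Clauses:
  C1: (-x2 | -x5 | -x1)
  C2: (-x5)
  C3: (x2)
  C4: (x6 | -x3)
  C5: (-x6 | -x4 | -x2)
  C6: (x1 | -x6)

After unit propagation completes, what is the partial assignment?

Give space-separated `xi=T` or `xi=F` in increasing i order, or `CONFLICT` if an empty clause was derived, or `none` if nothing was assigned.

Answer: x2=T x5=F

Derivation:
unit clause [-5] forces x5=F; simplify:
  satisfied 2 clause(s); 4 remain; assigned so far: [5]
unit clause [2] forces x2=T; simplify:
  drop -2 from [-6, -4, -2] -> [-6, -4]
  satisfied 1 clause(s); 3 remain; assigned so far: [2, 5]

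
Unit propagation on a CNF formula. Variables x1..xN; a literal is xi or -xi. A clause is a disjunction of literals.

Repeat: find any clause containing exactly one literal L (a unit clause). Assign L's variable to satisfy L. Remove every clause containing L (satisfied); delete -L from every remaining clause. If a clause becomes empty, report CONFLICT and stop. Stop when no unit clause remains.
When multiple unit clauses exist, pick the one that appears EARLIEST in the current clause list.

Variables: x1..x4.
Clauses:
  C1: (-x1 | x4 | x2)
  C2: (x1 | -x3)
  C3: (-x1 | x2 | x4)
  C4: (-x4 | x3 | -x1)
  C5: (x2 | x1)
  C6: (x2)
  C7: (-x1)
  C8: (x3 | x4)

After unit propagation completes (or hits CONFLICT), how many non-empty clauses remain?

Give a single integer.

Answer: 0

Derivation:
unit clause [2] forces x2=T; simplify:
  satisfied 4 clause(s); 4 remain; assigned so far: [2]
unit clause [-1] forces x1=F; simplify:
  drop 1 from [1, -3] -> [-3]
  satisfied 2 clause(s); 2 remain; assigned so far: [1, 2]
unit clause [-3] forces x3=F; simplify:
  drop 3 from [3, 4] -> [4]
  satisfied 1 clause(s); 1 remain; assigned so far: [1, 2, 3]
unit clause [4] forces x4=T; simplify:
  satisfied 1 clause(s); 0 remain; assigned so far: [1, 2, 3, 4]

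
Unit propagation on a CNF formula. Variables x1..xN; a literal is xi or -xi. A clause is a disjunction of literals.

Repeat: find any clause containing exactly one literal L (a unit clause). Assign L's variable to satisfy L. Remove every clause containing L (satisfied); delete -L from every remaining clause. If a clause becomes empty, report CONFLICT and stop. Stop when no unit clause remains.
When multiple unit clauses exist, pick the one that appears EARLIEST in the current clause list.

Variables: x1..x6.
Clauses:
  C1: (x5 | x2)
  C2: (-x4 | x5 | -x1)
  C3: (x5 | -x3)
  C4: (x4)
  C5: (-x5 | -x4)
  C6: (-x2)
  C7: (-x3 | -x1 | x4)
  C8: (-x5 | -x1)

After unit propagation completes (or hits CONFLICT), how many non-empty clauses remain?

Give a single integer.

unit clause [4] forces x4=T; simplify:
  drop -4 from [-4, 5, -1] -> [5, -1]
  drop -4 from [-5, -4] -> [-5]
  satisfied 2 clause(s); 6 remain; assigned so far: [4]
unit clause [-5] forces x5=F; simplify:
  drop 5 from [5, 2] -> [2]
  drop 5 from [5, -1] -> [-1]
  drop 5 from [5, -3] -> [-3]
  satisfied 2 clause(s); 4 remain; assigned so far: [4, 5]
unit clause [2] forces x2=T; simplify:
  drop -2 from [-2] -> [] (empty!)
  satisfied 1 clause(s); 3 remain; assigned so far: [2, 4, 5]
CONFLICT (empty clause)

Answer: 2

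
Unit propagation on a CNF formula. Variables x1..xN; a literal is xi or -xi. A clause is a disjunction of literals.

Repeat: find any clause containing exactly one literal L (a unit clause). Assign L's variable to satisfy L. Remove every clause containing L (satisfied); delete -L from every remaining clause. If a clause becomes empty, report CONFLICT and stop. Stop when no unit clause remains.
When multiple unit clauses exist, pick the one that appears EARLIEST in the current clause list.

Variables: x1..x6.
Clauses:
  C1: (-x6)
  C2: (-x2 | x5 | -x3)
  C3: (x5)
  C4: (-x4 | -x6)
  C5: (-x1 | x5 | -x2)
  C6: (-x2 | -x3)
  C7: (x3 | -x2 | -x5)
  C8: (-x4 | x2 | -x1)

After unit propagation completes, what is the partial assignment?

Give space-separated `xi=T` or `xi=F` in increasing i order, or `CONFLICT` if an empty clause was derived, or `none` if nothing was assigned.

unit clause [-6] forces x6=F; simplify:
  satisfied 2 clause(s); 6 remain; assigned so far: [6]
unit clause [5] forces x5=T; simplify:
  drop -5 from [3, -2, -5] -> [3, -2]
  satisfied 3 clause(s); 3 remain; assigned so far: [5, 6]

Answer: x5=T x6=F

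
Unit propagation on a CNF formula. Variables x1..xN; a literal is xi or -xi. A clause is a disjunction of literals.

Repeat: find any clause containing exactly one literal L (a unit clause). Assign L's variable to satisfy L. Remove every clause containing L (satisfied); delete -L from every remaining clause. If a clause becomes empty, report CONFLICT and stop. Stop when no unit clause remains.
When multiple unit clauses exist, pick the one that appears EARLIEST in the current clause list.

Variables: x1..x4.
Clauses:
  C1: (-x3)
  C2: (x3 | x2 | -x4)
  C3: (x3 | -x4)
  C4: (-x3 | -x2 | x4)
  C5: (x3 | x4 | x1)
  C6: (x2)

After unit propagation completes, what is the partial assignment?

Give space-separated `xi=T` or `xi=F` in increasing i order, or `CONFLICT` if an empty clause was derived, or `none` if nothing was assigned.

Answer: x1=T x2=T x3=F x4=F

Derivation:
unit clause [-3] forces x3=F; simplify:
  drop 3 from [3, 2, -4] -> [2, -4]
  drop 3 from [3, -4] -> [-4]
  drop 3 from [3, 4, 1] -> [4, 1]
  satisfied 2 clause(s); 4 remain; assigned so far: [3]
unit clause [-4] forces x4=F; simplify:
  drop 4 from [4, 1] -> [1]
  satisfied 2 clause(s); 2 remain; assigned so far: [3, 4]
unit clause [1] forces x1=T; simplify:
  satisfied 1 clause(s); 1 remain; assigned so far: [1, 3, 4]
unit clause [2] forces x2=T; simplify:
  satisfied 1 clause(s); 0 remain; assigned so far: [1, 2, 3, 4]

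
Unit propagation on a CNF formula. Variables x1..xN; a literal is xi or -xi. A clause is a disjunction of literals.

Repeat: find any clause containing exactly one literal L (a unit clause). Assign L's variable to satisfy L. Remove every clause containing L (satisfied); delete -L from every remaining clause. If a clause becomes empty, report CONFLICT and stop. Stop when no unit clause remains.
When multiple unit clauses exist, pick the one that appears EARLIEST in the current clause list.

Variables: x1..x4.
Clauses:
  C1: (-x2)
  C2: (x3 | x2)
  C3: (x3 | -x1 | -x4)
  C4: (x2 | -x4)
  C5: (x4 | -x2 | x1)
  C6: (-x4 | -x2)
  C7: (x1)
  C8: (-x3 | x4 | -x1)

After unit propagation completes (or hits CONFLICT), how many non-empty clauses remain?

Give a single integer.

Answer: 0

Derivation:
unit clause [-2] forces x2=F; simplify:
  drop 2 from [3, 2] -> [3]
  drop 2 from [2, -4] -> [-4]
  satisfied 3 clause(s); 5 remain; assigned so far: [2]
unit clause [3] forces x3=T; simplify:
  drop -3 from [-3, 4, -1] -> [4, -1]
  satisfied 2 clause(s); 3 remain; assigned so far: [2, 3]
unit clause [-4] forces x4=F; simplify:
  drop 4 from [4, -1] -> [-1]
  satisfied 1 clause(s); 2 remain; assigned so far: [2, 3, 4]
unit clause [1] forces x1=T; simplify:
  drop -1 from [-1] -> [] (empty!)
  satisfied 1 clause(s); 1 remain; assigned so far: [1, 2, 3, 4]
CONFLICT (empty clause)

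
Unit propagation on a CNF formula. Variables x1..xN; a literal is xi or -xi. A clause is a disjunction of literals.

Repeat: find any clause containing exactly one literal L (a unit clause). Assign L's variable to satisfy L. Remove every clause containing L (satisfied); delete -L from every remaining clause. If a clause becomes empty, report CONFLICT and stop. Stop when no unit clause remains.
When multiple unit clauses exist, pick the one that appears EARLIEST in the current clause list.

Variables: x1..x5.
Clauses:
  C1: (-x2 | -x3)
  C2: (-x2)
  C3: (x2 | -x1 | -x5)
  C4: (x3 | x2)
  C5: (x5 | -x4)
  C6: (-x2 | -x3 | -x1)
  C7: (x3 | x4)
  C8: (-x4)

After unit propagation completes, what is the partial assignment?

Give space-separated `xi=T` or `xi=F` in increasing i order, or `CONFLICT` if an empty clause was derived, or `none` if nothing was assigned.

Answer: x2=F x3=T x4=F

Derivation:
unit clause [-2] forces x2=F; simplify:
  drop 2 from [2, -1, -5] -> [-1, -5]
  drop 2 from [3, 2] -> [3]
  satisfied 3 clause(s); 5 remain; assigned so far: [2]
unit clause [3] forces x3=T; simplify:
  satisfied 2 clause(s); 3 remain; assigned so far: [2, 3]
unit clause [-4] forces x4=F; simplify:
  satisfied 2 clause(s); 1 remain; assigned so far: [2, 3, 4]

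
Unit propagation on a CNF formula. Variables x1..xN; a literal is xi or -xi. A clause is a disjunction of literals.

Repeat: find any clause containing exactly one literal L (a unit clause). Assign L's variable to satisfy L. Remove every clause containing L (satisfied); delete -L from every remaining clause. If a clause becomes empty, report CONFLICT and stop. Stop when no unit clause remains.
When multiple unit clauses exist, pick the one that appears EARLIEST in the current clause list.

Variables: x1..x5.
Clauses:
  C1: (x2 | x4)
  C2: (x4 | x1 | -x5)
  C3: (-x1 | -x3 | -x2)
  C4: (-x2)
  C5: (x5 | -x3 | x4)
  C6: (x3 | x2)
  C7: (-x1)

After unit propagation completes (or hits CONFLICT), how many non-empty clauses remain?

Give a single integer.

Answer: 0

Derivation:
unit clause [-2] forces x2=F; simplify:
  drop 2 from [2, 4] -> [4]
  drop 2 from [3, 2] -> [3]
  satisfied 2 clause(s); 5 remain; assigned so far: [2]
unit clause [4] forces x4=T; simplify:
  satisfied 3 clause(s); 2 remain; assigned so far: [2, 4]
unit clause [3] forces x3=T; simplify:
  satisfied 1 clause(s); 1 remain; assigned so far: [2, 3, 4]
unit clause [-1] forces x1=F; simplify:
  satisfied 1 clause(s); 0 remain; assigned so far: [1, 2, 3, 4]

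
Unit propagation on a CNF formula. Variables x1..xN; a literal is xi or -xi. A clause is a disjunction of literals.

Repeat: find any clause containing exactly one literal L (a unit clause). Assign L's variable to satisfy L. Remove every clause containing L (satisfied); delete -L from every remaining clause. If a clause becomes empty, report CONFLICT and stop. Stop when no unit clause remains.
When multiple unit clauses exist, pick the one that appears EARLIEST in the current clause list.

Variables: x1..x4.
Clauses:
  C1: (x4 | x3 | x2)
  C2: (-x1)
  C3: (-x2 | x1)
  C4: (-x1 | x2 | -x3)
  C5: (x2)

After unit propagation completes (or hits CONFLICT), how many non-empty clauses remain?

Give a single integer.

unit clause [-1] forces x1=F; simplify:
  drop 1 from [-2, 1] -> [-2]
  satisfied 2 clause(s); 3 remain; assigned so far: [1]
unit clause [-2] forces x2=F; simplify:
  drop 2 from [4, 3, 2] -> [4, 3]
  drop 2 from [2] -> [] (empty!)
  satisfied 1 clause(s); 2 remain; assigned so far: [1, 2]
CONFLICT (empty clause)

Answer: 1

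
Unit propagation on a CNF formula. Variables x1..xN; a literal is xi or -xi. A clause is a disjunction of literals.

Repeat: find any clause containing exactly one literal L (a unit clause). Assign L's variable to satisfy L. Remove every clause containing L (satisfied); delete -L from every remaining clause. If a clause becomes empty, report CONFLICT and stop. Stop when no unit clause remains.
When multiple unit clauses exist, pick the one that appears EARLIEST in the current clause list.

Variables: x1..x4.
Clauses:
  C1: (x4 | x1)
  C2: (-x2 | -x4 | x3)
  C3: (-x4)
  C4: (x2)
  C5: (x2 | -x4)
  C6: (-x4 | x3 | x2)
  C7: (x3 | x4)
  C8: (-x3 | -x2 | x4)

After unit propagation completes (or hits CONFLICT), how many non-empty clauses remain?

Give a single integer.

Answer: 0

Derivation:
unit clause [-4] forces x4=F; simplify:
  drop 4 from [4, 1] -> [1]
  drop 4 from [3, 4] -> [3]
  drop 4 from [-3, -2, 4] -> [-3, -2]
  satisfied 4 clause(s); 4 remain; assigned so far: [4]
unit clause [1] forces x1=T; simplify:
  satisfied 1 clause(s); 3 remain; assigned so far: [1, 4]
unit clause [2] forces x2=T; simplify:
  drop -2 from [-3, -2] -> [-3]
  satisfied 1 clause(s); 2 remain; assigned so far: [1, 2, 4]
unit clause [3] forces x3=T; simplify:
  drop -3 from [-3] -> [] (empty!)
  satisfied 1 clause(s); 1 remain; assigned so far: [1, 2, 3, 4]
CONFLICT (empty clause)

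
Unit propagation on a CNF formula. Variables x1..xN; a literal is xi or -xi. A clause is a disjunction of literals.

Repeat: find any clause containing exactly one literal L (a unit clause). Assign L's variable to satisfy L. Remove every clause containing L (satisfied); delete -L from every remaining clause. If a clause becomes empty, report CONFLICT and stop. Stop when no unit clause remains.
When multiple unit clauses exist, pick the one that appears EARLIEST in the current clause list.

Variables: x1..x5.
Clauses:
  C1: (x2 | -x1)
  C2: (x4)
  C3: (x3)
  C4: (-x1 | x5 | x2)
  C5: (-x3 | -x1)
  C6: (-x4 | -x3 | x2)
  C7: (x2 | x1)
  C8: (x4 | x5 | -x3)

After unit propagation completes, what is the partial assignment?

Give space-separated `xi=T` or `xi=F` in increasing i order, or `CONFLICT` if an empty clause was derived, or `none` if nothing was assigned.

Answer: x1=F x2=T x3=T x4=T

Derivation:
unit clause [4] forces x4=T; simplify:
  drop -4 from [-4, -3, 2] -> [-3, 2]
  satisfied 2 clause(s); 6 remain; assigned so far: [4]
unit clause [3] forces x3=T; simplify:
  drop -3 from [-3, -1] -> [-1]
  drop -3 from [-3, 2] -> [2]
  satisfied 1 clause(s); 5 remain; assigned so far: [3, 4]
unit clause [-1] forces x1=F; simplify:
  drop 1 from [2, 1] -> [2]
  satisfied 3 clause(s); 2 remain; assigned so far: [1, 3, 4]
unit clause [2] forces x2=T; simplify:
  satisfied 2 clause(s); 0 remain; assigned so far: [1, 2, 3, 4]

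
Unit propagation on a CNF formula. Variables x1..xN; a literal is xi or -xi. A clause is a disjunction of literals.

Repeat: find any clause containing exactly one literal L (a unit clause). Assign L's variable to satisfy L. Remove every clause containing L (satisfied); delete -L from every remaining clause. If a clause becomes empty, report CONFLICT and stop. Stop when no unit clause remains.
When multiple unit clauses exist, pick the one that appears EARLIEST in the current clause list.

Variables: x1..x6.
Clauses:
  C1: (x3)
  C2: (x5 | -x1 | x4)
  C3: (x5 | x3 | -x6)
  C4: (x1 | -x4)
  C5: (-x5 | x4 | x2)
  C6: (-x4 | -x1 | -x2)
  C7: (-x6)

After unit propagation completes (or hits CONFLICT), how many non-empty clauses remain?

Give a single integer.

Answer: 4

Derivation:
unit clause [3] forces x3=T; simplify:
  satisfied 2 clause(s); 5 remain; assigned so far: [3]
unit clause [-6] forces x6=F; simplify:
  satisfied 1 clause(s); 4 remain; assigned so far: [3, 6]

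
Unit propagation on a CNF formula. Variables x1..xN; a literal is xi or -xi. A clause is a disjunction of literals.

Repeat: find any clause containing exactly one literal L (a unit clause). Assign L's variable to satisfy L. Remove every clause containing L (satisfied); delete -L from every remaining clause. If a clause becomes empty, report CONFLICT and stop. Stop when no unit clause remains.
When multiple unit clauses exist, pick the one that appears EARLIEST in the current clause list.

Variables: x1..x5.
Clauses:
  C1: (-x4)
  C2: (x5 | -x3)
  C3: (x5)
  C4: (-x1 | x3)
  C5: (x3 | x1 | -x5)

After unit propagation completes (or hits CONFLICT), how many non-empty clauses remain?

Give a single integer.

Answer: 2

Derivation:
unit clause [-4] forces x4=F; simplify:
  satisfied 1 clause(s); 4 remain; assigned so far: [4]
unit clause [5] forces x5=T; simplify:
  drop -5 from [3, 1, -5] -> [3, 1]
  satisfied 2 clause(s); 2 remain; assigned so far: [4, 5]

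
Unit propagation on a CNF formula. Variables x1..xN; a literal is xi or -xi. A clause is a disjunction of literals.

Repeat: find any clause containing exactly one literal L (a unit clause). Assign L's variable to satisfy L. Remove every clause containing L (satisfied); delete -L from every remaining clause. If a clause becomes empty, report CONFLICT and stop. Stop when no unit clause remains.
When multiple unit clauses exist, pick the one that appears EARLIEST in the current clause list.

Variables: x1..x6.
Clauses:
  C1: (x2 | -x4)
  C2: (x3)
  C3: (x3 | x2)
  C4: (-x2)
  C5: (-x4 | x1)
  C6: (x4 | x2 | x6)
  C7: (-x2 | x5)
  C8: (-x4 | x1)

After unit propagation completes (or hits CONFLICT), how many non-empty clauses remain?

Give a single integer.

Answer: 0

Derivation:
unit clause [3] forces x3=T; simplify:
  satisfied 2 clause(s); 6 remain; assigned so far: [3]
unit clause [-2] forces x2=F; simplify:
  drop 2 from [2, -4] -> [-4]
  drop 2 from [4, 2, 6] -> [4, 6]
  satisfied 2 clause(s); 4 remain; assigned so far: [2, 3]
unit clause [-4] forces x4=F; simplify:
  drop 4 from [4, 6] -> [6]
  satisfied 3 clause(s); 1 remain; assigned so far: [2, 3, 4]
unit clause [6] forces x6=T; simplify:
  satisfied 1 clause(s); 0 remain; assigned so far: [2, 3, 4, 6]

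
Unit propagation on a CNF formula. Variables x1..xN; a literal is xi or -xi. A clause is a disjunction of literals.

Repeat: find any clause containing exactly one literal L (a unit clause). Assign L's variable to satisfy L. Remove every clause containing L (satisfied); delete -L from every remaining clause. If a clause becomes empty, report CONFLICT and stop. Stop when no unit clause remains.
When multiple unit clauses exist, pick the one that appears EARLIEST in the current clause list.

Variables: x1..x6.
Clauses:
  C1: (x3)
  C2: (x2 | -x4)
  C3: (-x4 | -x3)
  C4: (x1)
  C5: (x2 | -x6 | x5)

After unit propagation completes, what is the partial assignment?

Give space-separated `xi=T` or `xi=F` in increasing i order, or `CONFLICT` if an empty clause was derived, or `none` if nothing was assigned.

unit clause [3] forces x3=T; simplify:
  drop -3 from [-4, -3] -> [-4]
  satisfied 1 clause(s); 4 remain; assigned so far: [3]
unit clause [-4] forces x4=F; simplify:
  satisfied 2 clause(s); 2 remain; assigned so far: [3, 4]
unit clause [1] forces x1=T; simplify:
  satisfied 1 clause(s); 1 remain; assigned so far: [1, 3, 4]

Answer: x1=T x3=T x4=F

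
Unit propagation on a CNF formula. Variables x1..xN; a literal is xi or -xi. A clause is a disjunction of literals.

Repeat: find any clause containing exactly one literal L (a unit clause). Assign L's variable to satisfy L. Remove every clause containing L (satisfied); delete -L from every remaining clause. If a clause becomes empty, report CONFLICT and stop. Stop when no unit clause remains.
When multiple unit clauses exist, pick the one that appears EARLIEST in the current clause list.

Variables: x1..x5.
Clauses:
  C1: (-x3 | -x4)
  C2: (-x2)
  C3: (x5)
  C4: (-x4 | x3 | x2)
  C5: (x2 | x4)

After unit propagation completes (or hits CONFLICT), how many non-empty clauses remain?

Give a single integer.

Answer: 0

Derivation:
unit clause [-2] forces x2=F; simplify:
  drop 2 from [-4, 3, 2] -> [-4, 3]
  drop 2 from [2, 4] -> [4]
  satisfied 1 clause(s); 4 remain; assigned so far: [2]
unit clause [5] forces x5=T; simplify:
  satisfied 1 clause(s); 3 remain; assigned so far: [2, 5]
unit clause [4] forces x4=T; simplify:
  drop -4 from [-3, -4] -> [-3]
  drop -4 from [-4, 3] -> [3]
  satisfied 1 clause(s); 2 remain; assigned so far: [2, 4, 5]
unit clause [-3] forces x3=F; simplify:
  drop 3 from [3] -> [] (empty!)
  satisfied 1 clause(s); 1 remain; assigned so far: [2, 3, 4, 5]
CONFLICT (empty clause)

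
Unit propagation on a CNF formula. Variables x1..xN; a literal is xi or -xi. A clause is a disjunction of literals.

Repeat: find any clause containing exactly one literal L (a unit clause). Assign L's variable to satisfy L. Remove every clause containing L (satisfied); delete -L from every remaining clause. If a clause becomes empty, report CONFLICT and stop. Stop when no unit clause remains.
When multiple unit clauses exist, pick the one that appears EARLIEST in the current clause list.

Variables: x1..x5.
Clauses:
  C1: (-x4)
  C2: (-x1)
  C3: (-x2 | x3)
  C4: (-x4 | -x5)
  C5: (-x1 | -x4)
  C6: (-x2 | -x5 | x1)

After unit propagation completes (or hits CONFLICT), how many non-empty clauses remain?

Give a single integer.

Answer: 2

Derivation:
unit clause [-4] forces x4=F; simplify:
  satisfied 3 clause(s); 3 remain; assigned so far: [4]
unit clause [-1] forces x1=F; simplify:
  drop 1 from [-2, -5, 1] -> [-2, -5]
  satisfied 1 clause(s); 2 remain; assigned so far: [1, 4]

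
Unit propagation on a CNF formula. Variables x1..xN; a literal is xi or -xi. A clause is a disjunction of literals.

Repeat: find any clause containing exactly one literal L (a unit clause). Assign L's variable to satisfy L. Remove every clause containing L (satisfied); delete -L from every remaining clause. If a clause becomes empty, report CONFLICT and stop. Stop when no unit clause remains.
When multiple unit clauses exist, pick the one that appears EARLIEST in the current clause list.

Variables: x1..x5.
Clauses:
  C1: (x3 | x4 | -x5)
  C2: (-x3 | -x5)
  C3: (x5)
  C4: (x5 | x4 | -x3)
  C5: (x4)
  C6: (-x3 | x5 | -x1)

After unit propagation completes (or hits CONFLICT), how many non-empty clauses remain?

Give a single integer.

Answer: 0

Derivation:
unit clause [5] forces x5=T; simplify:
  drop -5 from [3, 4, -5] -> [3, 4]
  drop -5 from [-3, -5] -> [-3]
  satisfied 3 clause(s); 3 remain; assigned so far: [5]
unit clause [-3] forces x3=F; simplify:
  drop 3 from [3, 4] -> [4]
  satisfied 1 clause(s); 2 remain; assigned so far: [3, 5]
unit clause [4] forces x4=T; simplify:
  satisfied 2 clause(s); 0 remain; assigned so far: [3, 4, 5]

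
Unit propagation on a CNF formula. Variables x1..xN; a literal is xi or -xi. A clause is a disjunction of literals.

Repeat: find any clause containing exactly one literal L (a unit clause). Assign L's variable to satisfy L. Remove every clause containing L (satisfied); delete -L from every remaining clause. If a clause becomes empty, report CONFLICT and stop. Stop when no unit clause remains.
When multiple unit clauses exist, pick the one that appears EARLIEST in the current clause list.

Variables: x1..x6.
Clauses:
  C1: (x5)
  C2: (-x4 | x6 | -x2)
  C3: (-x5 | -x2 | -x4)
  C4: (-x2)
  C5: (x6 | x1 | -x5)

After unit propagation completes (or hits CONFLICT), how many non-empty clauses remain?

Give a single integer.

unit clause [5] forces x5=T; simplify:
  drop -5 from [-5, -2, -4] -> [-2, -4]
  drop -5 from [6, 1, -5] -> [6, 1]
  satisfied 1 clause(s); 4 remain; assigned so far: [5]
unit clause [-2] forces x2=F; simplify:
  satisfied 3 clause(s); 1 remain; assigned so far: [2, 5]

Answer: 1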